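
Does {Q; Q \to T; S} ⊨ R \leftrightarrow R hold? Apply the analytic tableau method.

Yes

Initial set: {Q; (Q \to T); S; \lnot (R \leftrightarrow R)}.
(Q \to T): β-rule — branch into \lnot Q  //  T.
  branch 1 (add \lnot Q):
    × closes — contains both Q and \lnot Q.
  branch 2 (add T):
    \lnot (R \leftrightarrow R): β-rule — branch into R, \lnot R  //  \lnot R, R.
      branch 2.1 (add R, \lnot R):
        × closes — contains both R and \lnot R.
      branch 2.2 (add \lnot R, R):
        × closes — contains both R and \lnot R.
All 3 branches close.
Every branch closed, so the premises entail the conclusion.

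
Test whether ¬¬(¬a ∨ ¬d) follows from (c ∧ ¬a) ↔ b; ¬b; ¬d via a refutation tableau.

Initial set: {((c ∧ ¬a) ↔ b); ¬b; ¬d; ¬¬¬(¬a ∨ ¬d)}.
¬¬¬(¬a ∨ ¬d): drop double negation, giving ¬(¬a ∨ ¬d).
¬(¬a ∨ ¬d): α-rule — add ¬¬a, ¬¬d.
× closes — contains both d and ¬d.
All 1 branch closes.
Every branch closed, so the premises entail the conclusion.

Yes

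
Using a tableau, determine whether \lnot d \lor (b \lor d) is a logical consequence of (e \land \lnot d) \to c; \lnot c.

Initial set: {T ((e \land \lnot d) \to c); T \lnot c; F (\lnot d \lor (b \lor d))}.
F (\lnot d \lor (b \lor d)): α-rule — add F \lnot d, F (b \lor d).
F (b \lor d): α-rule — add F b, F d.
× closes — contains both d and \lnot d.
All 1 branch closes.
Every branch closed, so the premises entail the conclusion.

Yes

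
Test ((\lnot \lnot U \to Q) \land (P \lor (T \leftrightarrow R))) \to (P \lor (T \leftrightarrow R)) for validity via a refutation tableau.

Valid

Assume the negation and expand:
Initial set: {F (((\lnot \lnot U \to Q) \land (P \lor (T \leftrightarrow R))) \to (P \lor (T \leftrightarrow R)))}.
F (((\lnot \lnot U \to Q) \land (P \lor (T \leftrightarrow R))) \to (P \lor (T \leftrightarrow R))): α-rule — add T ((\lnot \lnot U \to Q) \land (P \lor (T \leftrightarrow R))), F (P \lor (T \leftrightarrow R)).
T ((\lnot \lnot U \to Q) \land (P \lor (T \leftrightarrow R))): α-rule — add T (\lnot \lnot U \to Q), T (P \lor (T \leftrightarrow R)).
F (P \lor (T \leftrightarrow R)): α-rule — add F P, F (T \leftrightarrow R).
T (\lnot \lnot U \to Q): β-rule — branch into F \lnot \lnot U  //  T Q.
  branch 1 (add F \lnot \lnot U):
    F \lnot \lnot U: drop double negation, giving F U.
    T (P \lor (T \leftrightarrow R)): β-rule — branch into T P  //  T (T \leftrightarrow R).
      branch 1.1 (add T P):
        × closes — contains both P and \lnot P.
      branch 1.2 (add T (T \leftrightarrow R)):
        F (T \leftrightarrow R): β-rule — branch into T T, F R  //  F T, T R.
          branch 1.2.1 (add T T, F R):
            T (T \leftrightarrow R): β-rule — branch into T T, T R  //  F T, F R.
              branch 1.2.1.1 (add T T, T R):
                × closes — contains both R and \lnot R.
              branch 1.2.1.2 (add F T, F R):
                × closes — contains both T and \lnot T.
          branch 1.2.2 (add F T, T R):
            T (T \leftrightarrow R): β-rule — branch into T T, T R  //  F T, F R.
              branch 1.2.2.1 (add T T, T R):
                × closes — contains both T and \lnot T.
              branch 1.2.2.2 (add F T, F R):
                × closes — contains both R and \lnot R.
  branch 2 (add T Q):
    T (P \lor (T \leftrightarrow R)): β-rule — branch into T P  //  T (T \leftrightarrow R).
      branch 2.1 (add T P):
        × closes — contains both P and \lnot P.
      branch 2.2 (add T (T \leftrightarrow R)):
        F (T \leftrightarrow R): β-rule — branch into T T, F R  //  F T, T R.
          branch 2.2.1 (add T T, F R):
            T (T \leftrightarrow R): β-rule — branch into T T, T R  //  F T, F R.
              branch 2.2.1.1 (add T T, T R):
                × closes — contains both R and \lnot R.
              branch 2.2.1.2 (add F T, F R):
                × closes — contains both T and \lnot T.
          branch 2.2.2 (add F T, T R):
            T (T \leftrightarrow R): β-rule — branch into T T, T R  //  F T, F R.
              branch 2.2.2.1 (add T T, T R):
                × closes — contains both T and \lnot T.
              branch 2.2.2.2 (add F T, F R):
                × closes — contains both R and \lnot R.
All 10 branches close.
Every branch closed, so the negation is unsatisfiable and the formula is valid.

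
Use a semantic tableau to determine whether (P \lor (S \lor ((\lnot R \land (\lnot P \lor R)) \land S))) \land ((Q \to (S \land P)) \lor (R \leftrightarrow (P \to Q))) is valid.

Assume the negation and expand:
Initial set: {\lnot ((P \lor (S \lor ((\lnot R \land (\lnot P \lor R)) \land S))) \land ((Q \to (S \land P)) \lor (R \leftrightarrow (P \to Q))))}.
\lnot ((P \lor (S \lor ((\lnot R \land (\lnot P \lor R)) \land S))) \land ((Q \to (S \land P)) \lor (R \leftrightarrow (P \to Q)))): β-rule — branch into \lnot (P \lor (S \lor ((\lnot R \land (\lnot P \lor R)) \land S)))  //  \lnot ((Q \to (S \land P)) \lor (R \leftrightarrow (P \to Q))).
  branch 1 (add \lnot (P \lor (S \lor ((\lnot R \land (\lnot P \lor R)) \land S)))):
    \lnot (P \lor (S \lor ((\lnot R \land (\lnot P \lor R)) \land S))): α-rule — add \lnot P, \lnot (S \lor ((\lnot R \land (\lnot P \lor R)) \land S)).
    \lnot (S \lor ((\lnot R \land (\lnot P \lor R)) \land S)): α-rule — add \lnot S, \lnot ((\lnot R \land (\lnot P \lor R)) \land S).
    \lnot ((\lnot R \land (\lnot P \lor R)) \land S): β-rule — branch into \lnot (\lnot R \land (\lnot P \lor R))  //  \lnot S.
      branch 1.1 (add \lnot (\lnot R \land (\lnot P \lor R))):
        \lnot (\lnot R \land (\lnot P \lor R)): β-rule — branch into \lnot \lnot R  //  \lnot (\lnot P \lor R).
          branch 1.1.1 (add \lnot \lnot R):
            ○ open, literals {P=F, R=T, S=F}.
          branch 1.1.2 (add \lnot (\lnot P \lor R)):
            \lnot (\lnot P \lor R): α-rule — add \lnot \lnot P, \lnot R.
            × closes — contains both P and \lnot P.
      branch 1.2 (add \lnot S):
        ○ open, literals {P=F, S=F}.
  branch 2 (add \lnot ((Q \to (S \land P)) \lor (R \leftrightarrow (P \to Q)))):
    \lnot ((Q \to (S \land P)) \lor (R \leftrightarrow (P \to Q))): α-rule — add \lnot (Q \to (S \land P)), \lnot (R \leftrightarrow (P \to Q)).
    \lnot (Q \to (S \land P)): α-rule — add Q, \lnot (S \land P).
    \lnot (R \leftrightarrow (P \to Q)): β-rule — branch into R, \lnot (P \to Q)  //  \lnot R, (P \to Q).
      branch 2.1 (add R, \lnot (P \to Q)):
        \lnot (P \to Q): α-rule — add P, \lnot Q.
        × closes — contains both Q and \lnot Q.
      branch 2.2 (add \lnot R, (P \to Q)):
        \lnot (S \land P): β-rule — branch into \lnot S  //  \lnot P.
          branch 2.2.1 (add \lnot S):
            (P \to Q): β-rule — branch into \lnot P  //  Q.
              branch 2.2.1.1 (add \lnot P):
                ○ open, literals {P=F, Q=T, R=F, S=F}.
              branch 2.2.1.2 (add Q):
                ○ open, literals {Q=T, R=F, S=F}.
          branch 2.2.2 (add \lnot P):
            (P \to Q): β-rule — branch into \lnot P  //  Q.
              branch 2.2.2.1 (add \lnot P):
                ○ open, literals {P=F, Q=T, R=F}.
              branch 2.2.2.2 (add Q):
                ○ open, literals {P=F, Q=T, R=F}.
2 branches closed, 6 open.
An open branch gives a countermodel: P=F, R=T, S=F (unmentioned atoms arbitrary); under it the original formula is false.

Not valid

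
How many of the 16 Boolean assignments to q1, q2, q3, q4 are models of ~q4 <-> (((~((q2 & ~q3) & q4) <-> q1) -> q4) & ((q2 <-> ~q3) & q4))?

4

Initial set: {(~q4 <-> (((~((q2 & ~q3) & q4) <-> q1) -> q4) & ((q2 <-> ~q3) & q4)))}.
(~q4 <-> (((~((q2 & ~q3) & q4) <-> q1) -> q4) & ((q2 <-> ~q3) & q4))): β-rule — branch into ~q4, (((~((q2 & ~q3) & q4) <-> q1) -> q4) & ((q2 <-> ~q3) & q4))  //  ~~q4, ~(((~((q2 & ~q3) & q4) <-> q1) -> q4) & ((q2 <-> ~q3) & q4)).
  branch 1 (add ~q4, (((~((q2 & ~q3) & q4) <-> q1) -> q4) & ((q2 <-> ~q3) & q4))):
    (((~((q2 & ~q3) & q4) <-> q1) -> q4) & ((q2 <-> ~q3) & q4)): α-rule — add ((~((q2 & ~q3) & q4) <-> q1) -> q4), ((q2 <-> ~q3) & q4).
    ((q2 <-> ~q3) & q4): α-rule — add (q2 <-> ~q3), q4.
    × closes — contains both q4 and ~q4.
  branch 2 (add ~~q4, ~(((~((q2 & ~q3) & q4) <-> q1) -> q4) & ((q2 <-> ~q3) & q4))):
    ~(((~((q2 & ~q3) & q4) <-> q1) -> q4) & ((q2 <-> ~q3) & q4)): β-rule — branch into ~((~((q2 & ~q3) & q4) <-> q1) -> q4)  //  ~((q2 <-> ~q3) & q4).
      branch 2.1 (add ~((~((q2 & ~q3) & q4) <-> q1) -> q4)):
        ~((~((q2 & ~q3) & q4) <-> q1) -> q4): α-rule — add (~((q2 & ~q3) & q4) <-> q1), ~q4.
        × closes — contains both q4 and ~q4.
      branch 2.2 (add ~((q2 <-> ~q3) & q4)):
        ~((q2 <-> ~q3) & q4): β-rule — branch into ~(q2 <-> ~q3)  //  ~q4.
          branch 2.2.1 (add ~(q2 <-> ~q3)):
            ~(q2 <-> ~q3): β-rule — branch into q2, ~~q3  //  ~q2, ~q3.
              branch 2.2.1.1 (add q2, ~~q3):
                ○ open, literals {q2=1, q3=1, q4=1}.
              branch 2.2.1.2 (add ~q2, ~q3):
                ○ open, literals {q2=0, q3=0, q4=1}.
          branch 2.2.2 (add ~q4):
            × closes — contains both q4 and ~q4.
3 branches closed, 2 open.
Each open branch fixes some atoms; the unmentioned ones are free. Counting distinct full assignments: branch {q2=1, q3=1, q4=1} (q1) contributes 2 new; branch {q2=0, q3=0, q4=1} (q1) contributes 2 new. Total: 4.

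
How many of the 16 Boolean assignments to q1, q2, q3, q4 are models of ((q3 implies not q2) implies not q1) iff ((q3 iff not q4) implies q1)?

Initial set: {(((q3 implies not q2) implies not q1) iff ((q3 iff not q4) implies q1))}.
(((q3 implies not q2) implies not q1) iff ((q3 iff not q4) implies q1)): β-rule — branch into ((q3 implies not q2) implies not q1), ((q3 iff not q4) implies q1)  //  not ((q3 implies not q2) implies not q1), not ((q3 iff not q4) implies q1).
  branch 1 (add ((q3 implies not q2) implies not q1), ((q3 iff not q4) implies q1)):
    ((q3 implies not q2) implies not q1): β-rule — branch into not (q3 implies not q2)  //  not q1.
      branch 1.1 (add not (q3 implies not q2)):
        not (q3 implies not q2): α-rule — add q3, not not q2.
        ((q3 iff not q4) implies q1): β-rule — branch into not (q3 iff not q4)  //  q1.
          branch 1.1.1 (add not (q3 iff not q4)):
            not (q3 iff not q4): β-rule — branch into q3, not not q4  //  not q3, not q4.
              branch 1.1.1.1 (add q3, not not q4):
                ○ open, literals {q2=T, q3=T, q4=T}.
              branch 1.1.1.2 (add not q3, not q4):
                × closes — contains both q3 and not q3.
          branch 1.1.2 (add q1):
            ○ open, literals {q1=T, q2=T, q3=T}.
      branch 1.2 (add not q1):
        ((q3 iff not q4) implies q1): β-rule — branch into not (q3 iff not q4)  //  q1.
          branch 1.2.1 (add not (q3 iff not q4)):
            not (q3 iff not q4): β-rule — branch into q3, not not q4  //  not q3, not q4.
              branch 1.2.1.1 (add q3, not not q4):
                ○ open, literals {q1=F, q3=T, q4=T}.
              branch 1.2.1.2 (add not q3, not q4):
                ○ open, literals {q1=F, q3=F, q4=F}.
          branch 1.2.2 (add q1):
            × closes — contains both q1 and not q1.
  branch 2 (add not ((q3 implies not q2) implies not q1), not ((q3 iff not q4) implies q1)):
    not ((q3 implies not q2) implies not q1): α-rule — add (q3 implies not q2), not not q1.
    not ((q3 iff not q4) implies q1): α-rule — add (q3 iff not q4), not q1.
    × closes — contains both q1 and not q1.
3 branches closed, 4 open.
Each open branch fixes some atoms; the unmentioned ones are free. Counting distinct full assignments: branch {q2=T, q3=T, q4=T} (q1) contributes 2 new; branch {q1=T, q2=T, q3=T} (q4) contributes 1 new; branch {q1=F, q3=T, q4=T} (q2) contributes 1 new; branch {q1=F, q3=F, q4=F} (q2) contributes 2 new. Total: 6.

6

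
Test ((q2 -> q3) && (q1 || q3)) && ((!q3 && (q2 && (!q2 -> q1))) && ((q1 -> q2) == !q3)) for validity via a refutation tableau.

Assume the negation and expand:
Initial set: {!(((q2 -> q3) && (q1 || q3)) && ((!q3 && (q2 && (!q2 -> q1))) && ((q1 -> q2) == !q3)))}.
!(((q2 -> q3) && (q1 || q3)) && ((!q3 && (q2 && (!q2 -> q1))) && ((q1 -> q2) == !q3))): β-rule — branch into !((q2 -> q3) && (q1 || q3))  //  !((!q3 && (q2 && (!q2 -> q1))) && ((q1 -> q2) == !q3)).
  branch 1 (add !((q2 -> q3) && (q1 || q3))):
    !((q2 -> q3) && (q1 || q3)): β-rule — branch into !(q2 -> q3)  //  !(q1 || q3).
      branch 1.1 (add !(q2 -> q3)):
        !(q2 -> q3): α-rule — add q2, !q3.
        ○ open, literals {q2=true, q3=false}.
      branch 1.2 (add !(q1 || q3)):
        !(q1 || q3): α-rule — add !q1, !q3.
        ○ open, literals {q1=false, q3=false}.
  branch 2 (add !((!q3 && (q2 && (!q2 -> q1))) && ((q1 -> q2) == !q3))):
    !((!q3 && (q2 && (!q2 -> q1))) && ((q1 -> q2) == !q3)): β-rule — branch into !(!q3 && (q2 && (!q2 -> q1)))  //  !((q1 -> q2) == !q3).
      branch 2.1 (add !(!q3 && (q2 && (!q2 -> q1)))):
        !(!q3 && (q2 && (!q2 -> q1))): β-rule — branch into !!q3  //  !(q2 && (!q2 -> q1)).
          branch 2.1.1 (add !!q3):
            ○ open, literals {q3=true}.
          branch 2.1.2 (add !(q2 && (!q2 -> q1))):
            !(q2 && (!q2 -> q1)): β-rule — branch into !q2  //  !(!q2 -> q1).
              branch 2.1.2.1 (add !q2):
                ○ open, literals {q2=false}.
              branch 2.1.2.2 (add !(!q2 -> q1)):
                !(!q2 -> q1): α-rule — add !q2, !q1.
                ○ open, literals {q1=false, q2=false}.
      branch 2.2 (add !((q1 -> q2) == !q3)):
        !((q1 -> q2) == !q3): β-rule — branch into (q1 -> q2), !!q3  //  !(q1 -> q2), !q3.
          branch 2.2.1 (add (q1 -> q2), !!q3):
            (q1 -> q2): β-rule — branch into !q1  //  q2.
              branch 2.2.1.1 (add !q1):
                ○ open, literals {q1=false, q3=true}.
              branch 2.2.1.2 (add q2):
                ○ open, literals {q2=true, q3=true}.
          branch 2.2.2 (add !(q1 -> q2), !q3):
            !(q1 -> q2): α-rule — add q1, !q2.
            ○ open, literals {q1=true, q2=false, q3=false}.
0 branches closed, 8 open.
An open branch gives a countermodel: q2=true, q3=false (unmentioned atoms arbitrary); under it the original formula is false.

Not valid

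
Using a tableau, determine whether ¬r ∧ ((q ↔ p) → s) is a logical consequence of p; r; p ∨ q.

No

Initial set: {p; r; (p ∨ q); ¬(¬r ∧ ((q ↔ p) → s))}.
(p ∨ q): β-rule — branch into p  //  q.
  branch 1 (add p):
    ¬(¬r ∧ ((q ↔ p) → s)): β-rule — branch into ¬¬r  //  ¬((q ↔ p) → s).
      branch 1.1 (add ¬¬r):
        ○ open, literals {p=1, r=1}.
      branch 1.2 (add ¬((q ↔ p) → s)):
        ¬((q ↔ p) → s): α-rule — add (q ↔ p), ¬s.
        (q ↔ p): β-rule — branch into q, p  //  ¬q, ¬p.
          branch 1.2.1 (add q, p):
            ○ open, literals {p=1, q=1, r=1, s=0}.
          branch 1.2.2 (add ¬q, ¬p):
            × closes — contains both p and ¬p.
  branch 2 (add q):
    ¬(¬r ∧ ((q ↔ p) → s)): β-rule — branch into ¬¬r  //  ¬((q ↔ p) → s).
      branch 2.1 (add ¬¬r):
        ○ open, literals {p=1, q=1, r=1}.
      branch 2.2 (add ¬((q ↔ p) → s)):
        ¬((q ↔ p) → s): α-rule — add (q ↔ p), ¬s.
        (q ↔ p): β-rule — branch into q, p  //  ¬q, ¬p.
          branch 2.2.1 (add q, p):
            ○ open, literals {p=1, q=1, r=1, s=0}.
          branch 2.2.2 (add ¬q, ¬p):
            × closes — contains both q and ¬q.
2 branches closed, 4 open.
An open branch gives a countermodel: p=1, r=1 (unmentioned atoms arbitrary); the premises hold there but the conclusion fails.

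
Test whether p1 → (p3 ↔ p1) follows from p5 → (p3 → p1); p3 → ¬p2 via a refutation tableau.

Initial set: {T (p5 → (p3 → p1)); T (p3 → ¬p2); F (p1 → (p3 ↔ p1))}.
F (p1 → (p3 ↔ p1)): α-rule — add T p1, F (p3 ↔ p1).
T (p5 → (p3 → p1)): β-rule — branch into F p5  //  T (p3 → p1).
  branch 1 (add F p5):
    T (p3 → ¬p2): β-rule — branch into F p3  //  T ¬p2.
      branch 1.1 (add F p3):
        F (p3 ↔ p1): β-rule — branch into T p3, F p1  //  F p3, T p1.
          branch 1.1.1 (add T p3, F p1):
            × closes — contains both p3 and ¬p3.
          branch 1.1.2 (add F p3, T p1):
            ○ open, literals {p1=1, p3=0, p5=0}.
      branch 1.2 (add T ¬p2):
        F (p3 ↔ p1): β-rule — branch into T p3, F p1  //  F p3, T p1.
          branch 1.2.1 (add T p3, F p1):
            × closes — contains both p1 and ¬p1.
          branch 1.2.2 (add F p3, T p1):
            ○ open, literals {p1=1, p2=0, p3=0, p5=0}.
  branch 2 (add T (p3 → p1)):
    T (p3 → ¬p2): β-rule — branch into F p3  //  T ¬p2.
      branch 2.1 (add F p3):
        F (p3 ↔ p1): β-rule — branch into T p3, F p1  //  F p3, T p1.
          branch 2.1.1 (add T p3, F p1):
            × closes — contains both p3 and ¬p3.
          branch 2.1.2 (add F p3, T p1):
            T (p3 → p1): β-rule — branch into F p3  //  T p1.
              branch 2.1.2.1 (add F p3):
                ○ open, literals {p1=1, p3=0}.
              branch 2.1.2.2 (add T p1):
                ○ open, literals {p1=1, p3=0}.
      branch 2.2 (add T ¬p2):
        F (p3 ↔ p1): β-rule — branch into T p3, F p1  //  F p3, T p1.
          branch 2.2.1 (add T p3, F p1):
            × closes — contains both p1 and ¬p1.
          branch 2.2.2 (add F p3, T p1):
            T (p3 → p1): β-rule — branch into F p3  //  T p1.
              branch 2.2.2.1 (add F p3):
                ○ open, literals {p1=1, p2=0, p3=0}.
              branch 2.2.2.2 (add T p1):
                ○ open, literals {p1=1, p2=0, p3=0}.
4 branches closed, 6 open.
An open branch gives a countermodel: p1=1, p3=0, p5=0 (unmentioned atoms arbitrary); the premises hold there but the conclusion fails.

No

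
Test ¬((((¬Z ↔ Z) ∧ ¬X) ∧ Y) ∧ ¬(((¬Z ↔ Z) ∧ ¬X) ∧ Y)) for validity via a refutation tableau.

Assume the negation and expand:
Initial set: {F ¬((((¬Z ↔ Z) ∧ ¬X) ∧ Y) ∧ ¬(((¬Z ↔ Z) ∧ ¬X) ∧ Y))}.
F ¬((((¬Z ↔ Z) ∧ ¬X) ∧ Y) ∧ ¬(((¬Z ↔ Z) ∧ ¬X) ∧ Y)): α-rule — add T (((¬Z ↔ Z) ∧ ¬X) ∧ Y), T ¬(((¬Z ↔ Z) ∧ ¬X) ∧ Y).
T (((¬Z ↔ Z) ∧ ¬X) ∧ Y): α-rule — add T ((¬Z ↔ Z) ∧ ¬X), T Y.
T ((¬Z ↔ Z) ∧ ¬X): α-rule — add T (¬Z ↔ Z), T ¬X.
T ¬(((¬Z ↔ Z) ∧ ¬X) ∧ Y): β-rule — branch into F ((¬Z ↔ Z) ∧ ¬X)  //  F Y.
  branch 1 (add F ((¬Z ↔ Z) ∧ ¬X)):
    T (¬Z ↔ Z): β-rule — branch into T ¬Z, T Z  //  F ¬Z, F Z.
      branch 1.1 (add T ¬Z, T Z):
        × closes — contains both Z and ¬Z.
      branch 1.2 (add F ¬Z, F Z):
        × closes — contains both Z and ¬Z.
  branch 2 (add F Y):
    × closes — contains both Y and ¬Y.
All 3 branches close.
Every branch closed, so the negation is unsatisfiable and the formula is valid.

Valid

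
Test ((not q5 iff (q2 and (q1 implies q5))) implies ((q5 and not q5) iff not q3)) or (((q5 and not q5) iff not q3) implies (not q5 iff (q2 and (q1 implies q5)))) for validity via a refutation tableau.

Assume the negation and expand:
Initial set: {not (((not q5 iff (q2 and (q1 implies q5))) implies ((q5 and not q5) iff not q3)) or (((q5 and not q5) iff not q3) implies (not q5 iff (q2 and (q1 implies q5)))))}.
not (((not q5 iff (q2 and (q1 implies q5))) implies ((q5 and not q5) iff not q3)) or (((q5 and not q5) iff not q3) implies (not q5 iff (q2 and (q1 implies q5))))): α-rule — add not ((not q5 iff (q2 and (q1 implies q5))) implies ((q5 and not q5) iff not q3)), not (((q5 and not q5) iff not q3) implies (not q5 iff (q2 and (q1 implies q5)))).
not ((not q5 iff (q2 and (q1 implies q5))) implies ((q5 and not q5) iff not q3)): α-rule — add (not q5 iff (q2 and (q1 implies q5))), not ((q5 and not q5) iff not q3).
not (((q5 and not q5) iff not q3) implies (not q5 iff (q2 and (q1 implies q5)))): α-rule — add ((q5 and not q5) iff not q3), not (not q5 iff (q2 and (q1 implies q5))).
(not q5 iff (q2 and (q1 implies q5))): β-rule — branch into not q5, (q2 and (q1 implies q5))  //  not not q5, not (q2 and (q1 implies q5)).
  branch 1 (add not q5, (q2 and (q1 implies q5))):
    (q2 and (q1 implies q5)): α-rule — add q2, (q1 implies q5).
    not ((q5 and not q5) iff not q3): β-rule — branch into (q5 and not q5), not not q3  //  not (q5 and not q5), not q3.
      branch 1.1 (add (q5 and not q5), not not q3):
        (q5 and not q5): α-rule — add q5, not q5.
        × closes — contains both q5 and not q5.
      branch 1.2 (add not (q5 and not q5), not q3):
        ((q5 and not q5) iff not q3): β-rule — branch into (q5 and not q5), not q3  //  not (q5 and not q5), not not q3.
          branch 1.2.1 (add (q5 and not q5), not q3):
            (q5 and not q5): α-rule — add q5, not q5.
            × closes — contains both q5 and not q5.
          branch 1.2.2 (add not (q5 and not q5), not not q3):
            × closes — contains both q3 and not q3.
  branch 2 (add not not q5, not (q2 and (q1 implies q5))):
    not ((q5 and not q5) iff not q3): β-rule — branch into (q5 and not q5), not not q3  //  not (q5 and not q5), not q3.
      branch 2.1 (add (q5 and not q5), not not q3):
        (q5 and not q5): α-rule — add q5, not q5.
        × closes — contains both q5 and not q5.
      branch 2.2 (add not (q5 and not q5), not q3):
        ((q5 and not q5) iff not q3): β-rule — branch into (q5 and not q5), not q3  //  not (q5 and not q5), not not q3.
          branch 2.2.1 (add (q5 and not q5), not q3):
            (q5 and not q5): α-rule — add q5, not q5.
            × closes — contains both q5 and not q5.
          branch 2.2.2 (add not (q5 and not q5), not not q3):
            × closes — contains both q3 and not q3.
All 6 branches close.
Every branch closed, so the negation is unsatisfiable and the formula is valid.

Valid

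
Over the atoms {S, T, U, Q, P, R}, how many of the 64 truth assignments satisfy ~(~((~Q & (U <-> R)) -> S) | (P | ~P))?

Initial set: {T ~(~((~Q & (U <-> R)) -> S) | (P | ~P))}.
T ~(~((~Q & (U <-> R)) -> S) | (P | ~P)): α-rule — add F ~((~Q & (U <-> R)) -> S), F (P | ~P).
F (P | ~P): α-rule — add F P, F ~P.
× closes — contains both P and ~P.
All 1 branch closes.
No open branches: the formula has 0 satisfying assignments.

0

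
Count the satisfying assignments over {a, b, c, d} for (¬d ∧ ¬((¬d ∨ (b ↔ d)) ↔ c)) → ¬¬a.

14

Initial set: {((¬d ∧ ¬((¬d ∨ (b ↔ d)) ↔ c)) → ¬¬a)}.
((¬d ∧ ¬((¬d ∨ (b ↔ d)) ↔ c)) → ¬¬a): β-rule — branch into ¬(¬d ∧ ¬((¬d ∨ (b ↔ d)) ↔ c))  //  ¬¬a.
  branch 1 (add ¬(¬d ∧ ¬((¬d ∨ (b ↔ d)) ↔ c))):
    ¬(¬d ∧ ¬((¬d ∨ (b ↔ d)) ↔ c)): β-rule — branch into ¬¬d  //  ¬¬((¬d ∨ (b ↔ d)) ↔ c).
      branch 1.1 (add ¬¬d):
        ○ open, literals {d=1}.
      branch 1.2 (add ¬¬((¬d ∨ (b ↔ d)) ↔ c)):
        ¬¬((¬d ∨ (b ↔ d)) ↔ c): β-rule — branch into (¬d ∨ (b ↔ d)), c  //  ¬(¬d ∨ (b ↔ d)), ¬c.
          branch 1.2.1 (add (¬d ∨ (b ↔ d)), c):
            (¬d ∨ (b ↔ d)): β-rule — branch into ¬d  //  (b ↔ d).
              branch 1.2.1.1 (add ¬d):
                ○ open, literals {c=1, d=0}.
              branch 1.2.1.2 (add (b ↔ d)):
                (b ↔ d): β-rule — branch into b, d  //  ¬b, ¬d.
                  branch 1.2.1.2.1 (add b, d):
                    ○ open, literals {b=1, c=1, d=1}.
                  branch 1.2.1.2.2 (add ¬b, ¬d):
                    ○ open, literals {b=0, c=1, d=0}.
          branch 1.2.2 (add ¬(¬d ∨ (b ↔ d)), ¬c):
            ¬(¬d ∨ (b ↔ d)): α-rule — add ¬¬d, ¬(b ↔ d).
            ¬(b ↔ d): β-rule — branch into b, ¬d  //  ¬b, d.
              branch 1.2.2.1 (add b, ¬d):
                × closes — contains both d and ¬d.
              branch 1.2.2.2 (add ¬b, d):
                ○ open, literals {b=0, c=0, d=1}.
  branch 2 (add ¬¬a):
    ¬¬a: drop double negation, giving a.
    ○ open, literals {a=1}.
1 branch closed, 6 open.
Each open branch fixes some atoms; the unmentioned ones are free. Counting distinct full assignments: branch {d=1} (a, b, c) contributes 8 new; branch {c=1, d=0} (a, b) contributes 4 new; branch {b=1, c=1, d=1} (a) contributes 0 new; branch {b=0, c=1, d=0} (a) contributes 0 new; branch {b=0, c=0, d=1} (a) contributes 0 new; branch {a=1} (b, c, d) contributes 2 new. Total: 14.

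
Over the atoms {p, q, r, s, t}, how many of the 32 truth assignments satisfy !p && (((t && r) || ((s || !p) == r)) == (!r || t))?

Initial set: {(!p && (((t && r) || ((s || !p) == r)) == (!r || t)))}.
(!p && (((t && r) || ((s || !p) == r)) == (!r || t))): α-rule — add !p, (((t && r) || ((s || !p) == r)) == (!r || t)).
(((t && r) || ((s || !p) == r)) == (!r || t)): β-rule — branch into ((t && r) || ((s || !p) == r)), (!r || t)  //  !((t && r) || ((s || !p) == r)), !(!r || t).
  branch 1 (add ((t && r) || ((s || !p) == r)), (!r || t)):
    ((t && r) || ((s || !p) == r)): β-rule — branch into (t && r)  //  ((s || !p) == r).
      branch 1.1 (add (t && r)):
        (t && r): α-rule — add t, r.
        (!r || t): β-rule — branch into !r  //  t.
          branch 1.1.1 (add !r):
            × closes — contains both r and !r.
          branch 1.1.2 (add t):
            ○ open, literals {p=F, r=T, t=T}.
      branch 1.2 (add ((s || !p) == r)):
        (!r || t): β-rule — branch into !r  //  t.
          branch 1.2.1 (add !r):
            ((s || !p) == r): β-rule — branch into (s || !p), r  //  !(s || !p), !r.
              branch 1.2.1.1 (add (s || !p), r):
                × closes — contains both r and !r.
              branch 1.2.1.2 (add !(s || !p), !r):
                !(s || !p): α-rule — add !s, !!p.
                × closes — contains both p and !p.
          branch 1.2.2 (add t):
            ((s || !p) == r): β-rule — branch into (s || !p), r  //  !(s || !p), !r.
              branch 1.2.2.1 (add (s || !p), r):
                (s || !p): β-rule — branch into s  //  !p.
                  branch 1.2.2.1.1 (add s):
                    ○ open, literals {p=F, r=T, s=T, t=T}.
                  branch 1.2.2.1.2 (add !p):
                    ○ open, literals {p=F, r=T, t=T}.
              branch 1.2.2.2 (add !(s || !p), !r):
                !(s || !p): α-rule — add !s, !!p.
                × closes — contains both p and !p.
  branch 2 (add !((t && r) || ((s || !p) == r)), !(!r || t)):
    !((t && r) || ((s || !p) == r)): α-rule — add !(t && r), !((s || !p) == r).
    !(!r || t): α-rule — add !!r, !t.
    !(t && r): β-rule — branch into !t  //  !r.
      branch 2.1 (add !t):
        !((s || !p) == r): β-rule — branch into (s || !p), !r  //  !(s || !p), r.
          branch 2.1.1 (add (s || !p), !r):
            × closes — contains both r and !r.
          branch 2.1.2 (add !(s || !p), r):
            !(s || !p): α-rule — add !s, !!p.
            × closes — contains both p and !p.
      branch 2.2 (add !r):
        × closes — contains both r and !r.
7 branches closed, 3 open.
Each open branch fixes some atoms; the unmentioned ones are free. Counting distinct full assignments: branch {p=F, r=T, t=T} (q, s) contributes 4 new; branch {p=F, r=T, s=T, t=T} (q) contributes 0 new; branch {p=F, r=T, t=T} (q, s) contributes 0 new. Total: 4.

4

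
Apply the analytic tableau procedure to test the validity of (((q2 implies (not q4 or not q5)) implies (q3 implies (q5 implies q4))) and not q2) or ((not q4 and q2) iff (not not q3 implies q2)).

Assume the negation and expand:
Initial set: {not ((((q2 implies (not q4 or not q5)) implies (q3 implies (q5 implies q4))) and not q2) or ((not q4 and q2) iff (not not q3 implies q2)))}.
not ((((q2 implies (not q4 or not q5)) implies (q3 implies (q5 implies q4))) and not q2) or ((not q4 and q2) iff (not not q3 implies q2))): α-rule — add not (((q2 implies (not q4 or not q5)) implies (q3 implies (q5 implies q4))) and not q2), not ((not q4 and q2) iff (not not q3 implies q2)).
not (((q2 implies (not q4 or not q5)) implies (q3 implies (q5 implies q4))) and not q2): β-rule — branch into not ((q2 implies (not q4 or not q5)) implies (q3 implies (q5 implies q4)))  //  not not q2.
  branch 1 (add not ((q2 implies (not q4 or not q5)) implies (q3 implies (q5 implies q4)))):
    not ((q2 implies (not q4 or not q5)) implies (q3 implies (q5 implies q4))): α-rule — add (q2 implies (not q4 or not q5)), not (q3 implies (q5 implies q4)).
    not (q3 implies (q5 implies q4)): α-rule — add q3, not (q5 implies q4).
    not (q5 implies q4): α-rule — add q5, not q4.
    not ((not q4 and q2) iff (not not q3 implies q2)): β-rule — branch into (not q4 and q2), not (not not q3 implies q2)  //  not (not q4 and q2), (not not q3 implies q2).
      branch 1.1 (add (not q4 and q2), not (not not q3 implies q2)):
        (not q4 and q2): α-rule — add not q4, q2.
        not (not not q3 implies q2): α-rule — add not not q3, not q2.
        × closes — contains both q2 and not q2.
      branch 1.2 (add not (not q4 and q2), (not not q3 implies q2)):
        (q2 implies (not q4 or not q5)): β-rule — branch into not q2  //  (not q4 or not q5).
          branch 1.2.1 (add not q2):
            not (not q4 and q2): β-rule — branch into not not q4  //  not q2.
              branch 1.2.1.1 (add not not q4):
                × closes — contains both q4 and not q4.
              branch 1.2.1.2 (add not q2):
                (not not q3 implies q2): β-rule — branch into not not not q3  //  q2.
                  branch 1.2.1.2.1 (add not not not q3):
                    not not not q3: drop double negation, giving not q3.
                    × closes — contains both q3 and not q3.
                  branch 1.2.1.2.2 (add q2):
                    × closes — contains both q2 and not q2.
          branch 1.2.2 (add (not q4 or not q5)):
            not (not q4 and q2): β-rule — branch into not not q4  //  not q2.
              branch 1.2.2.1 (add not not q4):
                × closes — contains both q4 and not q4.
              branch 1.2.2.2 (add not q2):
                (not not q3 implies q2): β-rule — branch into not not not q3  //  q2.
                  branch 1.2.2.2.1 (add not not not q3):
                    not not not q3: drop double negation, giving not q3.
                    × closes — contains both q3 and not q3.
                  branch 1.2.2.2.2 (add q2):
                    × closes — contains both q2 and not q2.
  branch 2 (add not not q2):
    not ((not q4 and q2) iff (not not q3 implies q2)): β-rule — branch into (not q4 and q2), not (not not q3 implies q2)  //  not (not q4 and q2), (not not q3 implies q2).
      branch 2.1 (add (not q4 and q2), not (not not q3 implies q2)):
        (not q4 and q2): α-rule — add not q4, q2.
        not (not not q3 implies q2): α-rule — add not not q3, not q2.
        × closes — contains both q2 and not q2.
      branch 2.2 (add not (not q4 and q2), (not not q3 implies q2)):
        not (not q4 and q2): β-rule — branch into not not q4  //  not q2.
          branch 2.2.1 (add not not q4):
            (not not q3 implies q2): β-rule — branch into not not not q3  //  q2.
              branch 2.2.1.1 (add not not not q3):
                not not not q3: drop double negation, giving not q3.
                ○ open, literals {q2=1, q3=0, q4=1}.
              branch 2.2.1.2 (add q2):
                ○ open, literals {q2=1, q4=1}.
          branch 2.2.2 (add not q2):
            × closes — contains both q2 and not q2.
9 branches closed, 2 open.
An open branch gives a countermodel: q2=1, q3=0, q4=1 (unmentioned atoms arbitrary); under it the original formula is false.

Not valid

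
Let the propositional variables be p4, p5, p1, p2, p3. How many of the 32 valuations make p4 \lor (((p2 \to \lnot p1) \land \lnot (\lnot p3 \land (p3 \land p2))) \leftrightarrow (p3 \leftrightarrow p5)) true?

Initial set: {(p4 \lor (((p2 \to \lnot p1) \land \lnot (\lnot p3 \land (p3 \land p2))) \leftrightarrow (p3 \leftrightarrow p5)))}.
(p4 \lor (((p2 \to \lnot p1) \land \lnot (\lnot p3 \land (p3 \land p2))) \leftrightarrow (p3 \leftrightarrow p5))): β-rule — branch into p4  //  (((p2 \to \lnot p1) \land \lnot (\lnot p3 \land (p3 \land p2))) \leftrightarrow (p3 \leftrightarrow p5)).
  branch 1 (add p4):
    ○ open, literals {p4=true}.
  branch 2 (add (((p2 \to \lnot p1) \land \lnot (\lnot p3 \land (p3 \land p2))) \leftrightarrow (p3 \leftrightarrow p5))):
    (((p2 \to \lnot p1) \land \lnot (\lnot p3 \land (p3 \land p2))) \leftrightarrow (p3 \leftrightarrow p5)): β-rule — branch into ((p2 \to \lnot p1) \land \lnot (\lnot p3 \land (p3 \land p2))), (p3 \leftrightarrow p5)  //  \lnot ((p2 \to \lnot p1) \land \lnot (\lnot p3 \land (p3 \land p2))), \lnot (p3 \leftrightarrow p5).
      branch 2.1 (add ((p2 \to \lnot p1) \land \lnot (\lnot p3 \land (p3 \land p2))), (p3 \leftrightarrow p5)):
        ((p2 \to \lnot p1) \land \lnot (\lnot p3 \land (p3 \land p2))): α-rule — add (p2 \to \lnot p1), \lnot (\lnot p3 \land (p3 \land p2)).
        (p3 \leftrightarrow p5): β-rule — branch into p3, p5  //  \lnot p3, \lnot p5.
          branch 2.1.1 (add p3, p5):
            (p2 \to \lnot p1): β-rule — branch into \lnot p2  //  \lnot p1.
              branch 2.1.1.1 (add \lnot p2):
                \lnot (\lnot p3 \land (p3 \land p2)): β-rule — branch into \lnot \lnot p3  //  \lnot (p3 \land p2).
                  branch 2.1.1.1.1 (add \lnot \lnot p3):
                    ○ open, literals {p2=false, p3=true, p5=true}.
                  branch 2.1.1.1.2 (add \lnot (p3 \land p2)):
                    \lnot (p3 \land p2): β-rule — branch into \lnot p3  //  \lnot p2.
                      branch 2.1.1.1.2.1 (add \lnot p3):
                        × closes — contains both p3 and \lnot p3.
                      branch 2.1.1.1.2.2 (add \lnot p2):
                        ○ open, literals {p2=false, p3=true, p5=true}.
              branch 2.1.1.2 (add \lnot p1):
                \lnot (\lnot p3 \land (p3 \land p2)): β-rule — branch into \lnot \lnot p3  //  \lnot (p3 \land p2).
                  branch 2.1.1.2.1 (add \lnot \lnot p3):
                    ○ open, literals {p1=false, p3=true, p5=true}.
                  branch 2.1.1.2.2 (add \lnot (p3 \land p2)):
                    \lnot (p3 \land p2): β-rule — branch into \lnot p3  //  \lnot p2.
                      branch 2.1.1.2.2.1 (add \lnot p3):
                        × closes — contains both p3 and \lnot p3.
                      branch 2.1.1.2.2.2 (add \lnot p2):
                        ○ open, literals {p1=false, p2=false, p3=true, p5=true}.
          branch 2.1.2 (add \lnot p3, \lnot p5):
            (p2 \to \lnot p1): β-rule — branch into \lnot p2  //  \lnot p1.
              branch 2.1.2.1 (add \lnot p2):
                \lnot (\lnot p3 \land (p3 \land p2)): β-rule — branch into \lnot \lnot p3  //  \lnot (p3 \land p2).
                  branch 2.1.2.1.1 (add \lnot \lnot p3):
                    × closes — contains both p3 and \lnot p3.
                  branch 2.1.2.1.2 (add \lnot (p3 \land p2)):
                    \lnot (p3 \land p2): β-rule — branch into \lnot p3  //  \lnot p2.
                      branch 2.1.2.1.2.1 (add \lnot p3):
                        ○ open, literals {p2=false, p3=false, p5=false}.
                      branch 2.1.2.1.2.2 (add \lnot p2):
                        ○ open, literals {p2=false, p3=false, p5=false}.
              branch 2.1.2.2 (add \lnot p1):
                \lnot (\lnot p3 \land (p3 \land p2)): β-rule — branch into \lnot \lnot p3  //  \lnot (p3 \land p2).
                  branch 2.1.2.2.1 (add \lnot \lnot p3):
                    × closes — contains both p3 and \lnot p3.
                  branch 2.1.2.2.2 (add \lnot (p3 \land p2)):
                    \lnot (p3 \land p2): β-rule — branch into \lnot p3  //  \lnot p2.
                      branch 2.1.2.2.2.1 (add \lnot p3):
                        ○ open, literals {p1=false, p3=false, p5=false}.
                      branch 2.1.2.2.2.2 (add \lnot p2):
                        ○ open, literals {p1=false, p2=false, p3=false, p5=false}.
      branch 2.2 (add \lnot ((p2 \to \lnot p1) \land \lnot (\lnot p3 \land (p3 \land p2))), \lnot (p3 \leftrightarrow p5)):
        \lnot ((p2 \to \lnot p1) \land \lnot (\lnot p3 \land (p3 \land p2))): β-rule — branch into \lnot (p2 \to \lnot p1)  //  \lnot \lnot (\lnot p3 \land (p3 \land p2)).
          branch 2.2.1 (add \lnot (p2 \to \lnot p1)):
            \lnot (p2 \to \lnot p1): α-rule — add p2, \lnot \lnot p1.
            \lnot (p3 \leftrightarrow p5): β-rule — branch into p3, \lnot p5  //  \lnot p3, p5.
              branch 2.2.1.1 (add p3, \lnot p5):
                ○ open, literals {p1=true, p2=true, p3=true, p5=false}.
              branch 2.2.1.2 (add \lnot p3, p5):
                ○ open, literals {p1=true, p2=true, p3=false, p5=true}.
          branch 2.2.2 (add \lnot \lnot (\lnot p3 \land (p3 \land p2))):
            \lnot \lnot (\lnot p3 \land (p3 \land p2)): α-rule — add \lnot p3, (p3 \land p2).
            (p3 \land p2): α-rule — add p3, p2.
            × closes — contains both p3 and \lnot p3.
5 branches closed, 11 open.
Each open branch fixes some atoms; the unmentioned ones are free. Counting distinct full assignments: branch {p4=true} (p5, p1, p2, p3) contributes 16 new; branch {p2=false, p3=true, p5=true} (p4, p1) contributes 2 new; branch {p2=false, p3=true, p5=true} (p4, p1) contributes 0 new; branch {p1=false, p3=true, p5=true} (p4, p2) contributes 1 new; branch {p1=false, p2=false, p3=true, p5=true} (p4) contributes 0 new; branch {p2=false, p3=false, p5=false} (p4, p1) contributes 2 new; branch {p2=false, p3=false, p5=false} (p4, p1) contributes 0 new; branch {p1=false, p3=false, p5=false} (p4, p2) contributes 1 new; branch {p1=false, p2=false, p3=false, p5=false} (p4) contributes 0 new; branch {p1=true, p2=true, p3=true, p5=false} (p4) contributes 1 new; branch {p1=true, p2=true, p3=false, p5=true} (p4) contributes 1 new. Total: 24.

24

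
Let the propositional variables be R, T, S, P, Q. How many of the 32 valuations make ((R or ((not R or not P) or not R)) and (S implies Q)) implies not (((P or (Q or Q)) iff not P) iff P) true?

Initial set: {(((R or ((not R or not P) or not R)) and (S implies Q)) implies not (((P or (Q or Q)) iff not P) iff P))}.
(((R or ((not R or not P) or not R)) and (S implies Q)) implies not (((P or (Q or Q)) iff not P) iff P)): β-rule — branch into not ((R or ((not R or not P) or not R)) and (S implies Q))  //  not (((P or (Q or Q)) iff not P) iff P).
  branch 1 (add not ((R or ((not R or not P) or not R)) and (S implies Q))):
    not ((R or ((not R or not P) or not R)) and (S implies Q)): β-rule — branch into not (R or ((not R or not P) or not R))  //  not (S implies Q).
      branch 1.1 (add not (R or ((not R or not P) or not R))):
        not (R or ((not R or not P) or not R)): α-rule — add not R, not ((not R or not P) or not R).
        not ((not R or not P) or not R): α-rule — add not (not R or not P), not not R.
        × closes — contains both R and not R.
      branch 1.2 (add not (S implies Q)):
        not (S implies Q): α-rule — add S, not Q.
        ○ open, literals {Q=0, S=1}.
  branch 2 (add not (((P or (Q or Q)) iff not P) iff P)):
    not (((P or (Q or Q)) iff not P) iff P): β-rule — branch into ((P or (Q or Q)) iff not P), not P  //  not ((P or (Q or Q)) iff not P), P.
      branch 2.1 (add ((P or (Q or Q)) iff not P), not P):
        ((P or (Q or Q)) iff not P): β-rule — branch into (P or (Q or Q)), not P  //  not (P or (Q or Q)), not not P.
          branch 2.1.1 (add (P or (Q or Q)), not P):
            (P or (Q or Q)): β-rule — branch into P  //  (Q or Q).
              branch 2.1.1.1 (add P):
                × closes — contains both P and not P.
              branch 2.1.1.2 (add (Q or Q)):
                (Q or Q): β-rule — branch into Q  //  Q.
                  branch 2.1.1.2.1 (add Q):
                    ○ open, literals {P=0, Q=1}.
                  branch 2.1.1.2.2 (add Q):
                    ○ open, literals {P=0, Q=1}.
          branch 2.1.2 (add not (P or (Q or Q)), not not P):
            × closes — contains both P and not P.
      branch 2.2 (add not ((P or (Q or Q)) iff not P), P):
        not ((P or (Q or Q)) iff not P): β-rule — branch into (P or (Q or Q)), not not P  //  not (P or (Q or Q)), not P.
          branch 2.2.1 (add (P or (Q or Q)), not not P):
            (P or (Q or Q)): β-rule — branch into P  //  (Q or Q).
              branch 2.2.1.1 (add P):
                ○ open, literals {P=1}.
              branch 2.2.1.2 (add (Q or Q)):
                (Q or Q): β-rule — branch into Q  //  Q.
                  branch 2.2.1.2.1 (add Q):
                    ○ open, literals {P=1, Q=1}.
                  branch 2.2.1.2.2 (add Q):
                    ○ open, literals {P=1, Q=1}.
          branch 2.2.2 (add not (P or (Q or Q)), not P):
            × closes — contains both P and not P.
4 branches closed, 6 open.
Each open branch fixes some atoms; the unmentioned ones are free. Counting distinct full assignments: branch {Q=0, S=1} (R, T, P) contributes 8 new; branch {P=0, Q=1} (R, T, S) contributes 8 new; branch {P=0, Q=1} (R, T, S) contributes 0 new; branch {P=1} (R, T, S, Q) contributes 12 new; branch {P=1, Q=1} (R, T, S) contributes 0 new; branch {P=1, Q=1} (R, T, S) contributes 0 new. Total: 28.

28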